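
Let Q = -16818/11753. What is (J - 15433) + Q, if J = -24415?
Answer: -468350362/11753 ≈ -39849.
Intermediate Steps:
Q = -16818/11753 (Q = -16818*1/11753 = -16818/11753 ≈ -1.4310)
(J - 15433) + Q = (-24415 - 15433) - 16818/11753 = -39848 - 16818/11753 = -468350362/11753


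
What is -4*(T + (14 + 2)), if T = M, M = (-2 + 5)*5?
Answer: -124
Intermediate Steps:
M = 15 (M = 3*5 = 15)
T = 15
-4*(T + (14 + 2)) = -4*(15 + (14 + 2)) = -4*(15 + 16) = -4*31 = -124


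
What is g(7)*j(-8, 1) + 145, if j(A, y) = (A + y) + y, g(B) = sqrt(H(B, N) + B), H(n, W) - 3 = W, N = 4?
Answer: 145 - 6*sqrt(14) ≈ 122.55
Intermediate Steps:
H(n, W) = 3 + W
g(B) = sqrt(7 + B) (g(B) = sqrt((3 + 4) + B) = sqrt(7 + B))
j(A, y) = A + 2*y
g(7)*j(-8, 1) + 145 = sqrt(7 + 7)*(-8 + 2*1) + 145 = sqrt(14)*(-8 + 2) + 145 = sqrt(14)*(-6) + 145 = -6*sqrt(14) + 145 = 145 - 6*sqrt(14)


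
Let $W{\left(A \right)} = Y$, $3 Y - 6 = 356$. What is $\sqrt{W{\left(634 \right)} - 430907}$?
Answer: $\frac{i \sqrt{3877077}}{3} \approx 656.34 i$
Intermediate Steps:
$Y = \frac{362}{3}$ ($Y = 2 + \frac{1}{3} \cdot 356 = 2 + \frac{356}{3} = \frac{362}{3} \approx 120.67$)
$W{\left(A \right)} = \frac{362}{3}$
$\sqrt{W{\left(634 \right)} - 430907} = \sqrt{\frac{362}{3} - 430907} = \sqrt{- \frac{1292359}{3}} = \frac{i \sqrt{3877077}}{3}$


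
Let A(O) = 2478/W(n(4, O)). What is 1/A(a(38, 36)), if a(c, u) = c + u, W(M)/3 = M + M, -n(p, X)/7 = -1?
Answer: 1/59 ≈ 0.016949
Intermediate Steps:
n(p, X) = 7 (n(p, X) = -7*(-1) = 7)
W(M) = 6*M (W(M) = 3*(M + M) = 3*(2*M) = 6*M)
A(O) = 59 (A(O) = 2478/((6*7)) = 2478/42 = 2478*(1/42) = 59)
1/A(a(38, 36)) = 1/59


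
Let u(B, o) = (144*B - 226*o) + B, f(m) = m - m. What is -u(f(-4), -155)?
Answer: -35030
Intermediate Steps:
f(m) = 0
u(B, o) = -226*o + 145*B (u(B, o) = (-226*o + 144*B) + B = -226*o + 145*B)
-u(f(-4), -155) = -(-226*(-155) + 145*0) = -(35030 + 0) = -1*35030 = -35030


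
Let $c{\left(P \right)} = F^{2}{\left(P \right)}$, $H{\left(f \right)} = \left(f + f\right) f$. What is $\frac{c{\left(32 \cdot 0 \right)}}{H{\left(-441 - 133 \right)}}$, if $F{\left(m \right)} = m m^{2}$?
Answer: $0$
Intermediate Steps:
$H{\left(f \right)} = 2 f^{2}$ ($H{\left(f \right)} = 2 f f = 2 f^{2}$)
$F{\left(m \right)} = m^{3}$
$c{\left(P \right)} = P^{6}$ ($c{\left(P \right)} = \left(P^{3}\right)^{2} = P^{6}$)
$\frac{c{\left(32 \cdot 0 \right)}}{H{\left(-441 - 133 \right)}} = \frac{\left(32 \cdot 0\right)^{6}}{2 \left(-441 - 133\right)^{2}} = \frac{0^{6}}{2 \left(-574\right)^{2}} = \frac{0}{2 \cdot 329476} = \frac{0}{658952} = 0 \cdot \frac{1}{658952} = 0$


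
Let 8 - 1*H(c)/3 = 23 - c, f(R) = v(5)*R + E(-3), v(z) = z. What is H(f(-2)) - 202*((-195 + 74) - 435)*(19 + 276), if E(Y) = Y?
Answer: 33131956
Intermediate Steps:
f(R) = -3 + 5*R (f(R) = 5*R - 3 = -3 + 5*R)
H(c) = -45 + 3*c (H(c) = 24 - 3*(23 - c) = 24 + (-69 + 3*c) = -45 + 3*c)
H(f(-2)) - 202*((-195 + 74) - 435)*(19 + 276) = (-45 + 3*(-3 + 5*(-2))) - 202*((-195 + 74) - 435)*(19 + 276) = (-45 + 3*(-3 - 10)) - 202*(-121 - 435)*295 = (-45 + 3*(-13)) - (-112312)*295 = (-45 - 39) - 202*(-164020) = -84 + 33132040 = 33131956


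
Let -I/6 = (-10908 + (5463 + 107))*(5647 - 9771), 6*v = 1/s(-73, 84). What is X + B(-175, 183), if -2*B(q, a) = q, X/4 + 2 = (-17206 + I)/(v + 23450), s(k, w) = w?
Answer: -530750744337/23637602 ≈ -22454.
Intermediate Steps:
v = 1/504 (v = (⅙)/84 = (⅙)*(1/84) = 1/504 ≈ 0.0019841)
I = -132083472 (I = -6*(-10908 + (5463 + 107))*(5647 - 9771) = -6*(-10908 + 5570)*(-4124) = -(-32028)*(-4124) = -6*22013912 = -132083472)
X = -266409517256/11818801 (X = -8 + 4*((-17206 - 132083472)/(1/504 + 23450)) = -8 + 4*(-132100678/11818801/504) = -8 + 4*(-132100678*504/11818801) = -8 + 4*(-66578741712/11818801) = -8 - 266314966848/11818801 = -266409517256/11818801 ≈ -22541.)
B(q, a) = -q/2
X + B(-175, 183) = -266409517256/11818801 - ½*(-175) = -266409517256/11818801 + 175/2 = -530750744337/23637602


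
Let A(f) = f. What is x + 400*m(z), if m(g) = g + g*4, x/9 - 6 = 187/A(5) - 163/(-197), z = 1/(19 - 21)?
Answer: -592924/985 ≈ -601.95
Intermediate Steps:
z = -½ (z = 1/(-2) = -½ ≈ -0.50000)
x = 392076/985 (x = 54 + 9*(187/5 - 163/(-197)) = 54 + 9*(187*(⅕) - 163*(-1/197)) = 54 + 9*(187/5 + 163/197) = 54 + 9*(37654/985) = 54 + 338886/985 = 392076/985 ≈ 398.05)
m(g) = 5*g (m(g) = g + 4*g = 5*g)
x + 400*m(z) = 392076/985 + 400*(5*(-½)) = 392076/985 + 400*(-5/2) = 392076/985 - 1000 = -592924/985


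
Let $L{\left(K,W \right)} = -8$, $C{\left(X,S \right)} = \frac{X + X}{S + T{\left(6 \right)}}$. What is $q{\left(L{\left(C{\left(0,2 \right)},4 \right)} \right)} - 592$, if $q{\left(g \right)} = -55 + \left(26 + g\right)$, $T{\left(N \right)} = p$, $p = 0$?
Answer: $-629$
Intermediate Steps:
$T{\left(N \right)} = 0$
$C{\left(X,S \right)} = \frac{2 X}{S}$ ($C{\left(X,S \right)} = \frac{X + X}{S + 0} = \frac{2 X}{S}$)
$q{\left(g \right)} = -29 + g$
$q{\left(L{\left(C{\left(0,2 \right)},4 \right)} \right)} - 592 = \left(-29 - 8\right) - 592 = -37 - 592 = -629$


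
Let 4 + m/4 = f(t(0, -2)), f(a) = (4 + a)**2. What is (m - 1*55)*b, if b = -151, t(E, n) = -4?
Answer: 10721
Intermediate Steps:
m = -16 (m = -16 + 4*(4 - 4)**2 = -16 + 4*0**2 = -16 + 4*0 = -16 + 0 = -16)
(m - 1*55)*b = (-16 - 1*55)*(-151) = (-16 - 55)*(-151) = -71*(-151) = 10721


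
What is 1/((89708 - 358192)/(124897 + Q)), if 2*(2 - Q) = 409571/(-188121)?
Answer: -46992659129/101014957128 ≈ -0.46521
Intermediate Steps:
Q = 1162055/376242 (Q = 2 - 409571/(2*(-188121)) = 2 - 409571*(-1)/(2*188121) = 2 - ½*(-409571/188121) = 2 + 409571/376242 = 1162055/376242 ≈ 3.0886)
1/((89708 - 358192)/(124897 + Q)) = 1/((89708 - 358192)/(124897 + 1162055/376242)) = 1/(-268484/46992659129/376242) = 1/(-268484*376242/46992659129) = 1/(-101014957128/46992659129) = -46992659129/101014957128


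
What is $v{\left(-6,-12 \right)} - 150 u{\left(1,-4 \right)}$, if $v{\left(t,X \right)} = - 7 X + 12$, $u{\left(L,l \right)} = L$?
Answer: $-54$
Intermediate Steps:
$v{\left(t,X \right)} = 12 - 7 X$
$v{\left(-6,-12 \right)} - 150 u{\left(1,-4 \right)} = \left(12 - -84\right) - 150 = \left(12 + 84\right) - 150 = 96 - 150 = -54$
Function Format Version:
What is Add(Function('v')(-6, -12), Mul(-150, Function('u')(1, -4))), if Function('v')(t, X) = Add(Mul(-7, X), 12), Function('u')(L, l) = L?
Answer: -54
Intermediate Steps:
Function('v')(t, X) = Add(12, Mul(-7, X))
Add(Function('v')(-6, -12), Mul(-150, Function('u')(1, -4))) = Add(Add(12, Mul(-7, -12)), Mul(-150, 1)) = Add(Add(12, 84), -150) = Add(96, -150) = -54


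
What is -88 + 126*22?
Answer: 2684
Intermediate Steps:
-88 + 126*22 = -88 + 2772 = 2684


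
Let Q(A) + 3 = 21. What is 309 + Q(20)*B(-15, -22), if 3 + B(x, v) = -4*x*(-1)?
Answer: -825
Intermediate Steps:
Q(A) = 18 (Q(A) = -3 + 21 = 18)
B(x, v) = -3 + 4*x (B(x, v) = -3 - 4*x*(-1) = -3 + 4*x)
309 + Q(20)*B(-15, -22) = 309 + 18*(-3 + 4*(-15)) = 309 + 18*(-3 - 60) = 309 + 18*(-63) = 309 - 1134 = -825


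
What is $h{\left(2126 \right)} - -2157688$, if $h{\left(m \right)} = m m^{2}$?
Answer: $9611414064$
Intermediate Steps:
$h{\left(m \right)} = m^{3}$
$h{\left(2126 \right)} - -2157688 = 2126^{3} - -2157688 = 9609256376 + 2157688 = 9611414064$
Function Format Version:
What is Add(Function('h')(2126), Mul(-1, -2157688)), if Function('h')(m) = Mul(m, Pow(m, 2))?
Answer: 9611414064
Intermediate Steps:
Function('h')(m) = Pow(m, 3)
Add(Function('h')(2126), Mul(-1, -2157688)) = Add(Pow(2126, 3), Mul(-1, -2157688)) = Add(9609256376, 2157688) = 9611414064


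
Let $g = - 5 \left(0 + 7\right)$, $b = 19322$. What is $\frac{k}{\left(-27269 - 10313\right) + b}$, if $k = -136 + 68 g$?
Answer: $\frac{629}{4565} \approx 0.13779$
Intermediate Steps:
$g = -35$ ($g = \left(-5\right) 7 = -35$)
$k = -2516$ ($k = -136 + 68 \left(-35\right) = -136 - 2380 = -2516$)
$\frac{k}{\left(-27269 - 10313\right) + b} = - \frac{2516}{\left(-27269 - 10313\right) + 19322} = - \frac{2516}{-37582 + 19322} = - \frac{2516}{-18260} = \left(-2516\right) \left(- \frac{1}{18260}\right) = \frac{629}{4565}$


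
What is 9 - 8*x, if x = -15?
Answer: 129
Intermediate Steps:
9 - 8*x = 9 - 8*(-15) = 9 + 120 = 129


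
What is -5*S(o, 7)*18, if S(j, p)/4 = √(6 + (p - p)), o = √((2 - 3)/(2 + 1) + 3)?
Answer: -360*√6 ≈ -881.82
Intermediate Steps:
o = 2*√6/3 (o = √(-1/3 + 3) = √(-1*⅓ + 3) = √(-⅓ + 3) = √(8/3) = 2*√6/3 ≈ 1.6330)
S(j, p) = 4*√6 (S(j, p) = 4*√(6 + (p - p)) = 4*√(6 + 0) = 4*√6)
-5*S(o, 7)*18 = -20*√6*18 = -360*√6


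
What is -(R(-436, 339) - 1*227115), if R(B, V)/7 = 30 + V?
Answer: 224532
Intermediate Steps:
R(B, V) = 210 + 7*V (R(B, V) = 7*(30 + V) = 210 + 7*V)
-(R(-436, 339) - 1*227115) = -((210 + 7*339) - 1*227115) = -((210 + 2373) - 227115) = -(2583 - 227115) = -1*(-224532) = 224532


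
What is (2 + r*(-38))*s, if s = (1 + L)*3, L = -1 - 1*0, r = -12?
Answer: 0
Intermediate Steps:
L = -1 (L = -1 + 0 = -1)
s = 0 (s = (1 - 1)*3 = 0*3 = 0)
(2 + r*(-38))*s = (2 - 12*(-38))*0 = (2 + 456)*0 = 458*0 = 0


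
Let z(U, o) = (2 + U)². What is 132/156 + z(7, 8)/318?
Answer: 1517/1378 ≈ 1.1009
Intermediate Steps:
132/156 + z(7, 8)/318 = 132/156 + (2 + 7)²/318 = 132*(1/156) + 9²*(1/318) = 11/13 + 81*(1/318) = 11/13 + 27/106 = 1517/1378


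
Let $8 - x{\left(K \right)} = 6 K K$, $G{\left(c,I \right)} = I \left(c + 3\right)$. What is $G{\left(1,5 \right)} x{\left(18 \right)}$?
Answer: $-38720$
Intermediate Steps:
$G{\left(c,I \right)} = I \left(3 + c\right)$
$x{\left(K \right)} = 8 - 6 K^{2}$ ($x{\left(K \right)} = 8 - 6 K K = 8 - 6 K^{2}$)
$G{\left(1,5 \right)} x{\left(18 \right)} = 5 \left(3 + 1\right) \left(8 - 6 \cdot 18^{2}\right) = 5 \cdot 4 \left(8 - 1944\right) = 20 \left(8 - 1944\right) = 20 \left(-1936\right) = -38720$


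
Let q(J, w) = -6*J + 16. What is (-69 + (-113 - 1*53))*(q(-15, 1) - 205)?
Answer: 23265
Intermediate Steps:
q(J, w) = 16 - 6*J
(-69 + (-113 - 1*53))*(q(-15, 1) - 205) = (-69 + (-113 - 1*53))*((16 - 6*(-15)) - 205) = (-69 + (-113 - 53))*((16 + 90) - 205) = (-69 - 166)*(106 - 205) = -235*(-99) = 23265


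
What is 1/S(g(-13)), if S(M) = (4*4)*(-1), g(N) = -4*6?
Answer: -1/16 ≈ -0.062500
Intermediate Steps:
g(N) = -24
S(M) = -16 (S(M) = 16*(-1) = -16)
1/S(g(-13)) = 1/(-16) = -1/16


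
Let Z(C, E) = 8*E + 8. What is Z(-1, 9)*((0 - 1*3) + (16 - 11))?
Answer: 160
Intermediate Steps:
Z(C, E) = 8 + 8*E
Z(-1, 9)*((0 - 1*3) + (16 - 11)) = (8 + 8*9)*((0 - 1*3) + (16 - 11)) = (8 + 72)*((0 - 3) + 5) = 80*(-3 + 5) = 80*2 = 160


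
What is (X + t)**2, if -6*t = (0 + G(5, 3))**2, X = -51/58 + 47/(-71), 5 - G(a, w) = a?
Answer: 40284409/16957924 ≈ 2.3755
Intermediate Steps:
G(a, w) = 5 - a
X = -6347/4118 (X = -51*1/58 + 47*(-1/71) = -51/58 - 47/71 = -6347/4118 ≈ -1.5413)
t = 0 (t = -(0 + (5 - 1*5))**2/6 = -(0 + (5 - 5))**2/6 = -(0 + 0)**2/6 = -1/6*0**2 = -1/6*0 = 0)
(X + t)**2 = (-6347/4118 + 0)**2 = (-6347/4118)**2 = 40284409/16957924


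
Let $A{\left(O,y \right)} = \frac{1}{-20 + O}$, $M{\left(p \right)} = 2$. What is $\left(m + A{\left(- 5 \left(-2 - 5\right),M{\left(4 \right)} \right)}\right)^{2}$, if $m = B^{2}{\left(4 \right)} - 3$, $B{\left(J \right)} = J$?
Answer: $\frac{38416}{225} \approx 170.74$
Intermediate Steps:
$m = 13$ ($m = 4^{2} - 3 = 16 - 3 = 13$)
$\left(m + A{\left(- 5 \left(-2 - 5\right),M{\left(4 \right)} \right)}\right)^{2} = \left(13 + \frac{1}{-20 - 5 \left(-2 - 5\right)}\right)^{2} = \left(13 + \frac{1}{-20 - -35}\right)^{2} = \left(13 + \frac{1}{-20 + 35}\right)^{2} = \left(13 + \frac{1}{15}\right)^{2} = \left(\frac{196}{15}\right)^{2} = \frac{38416}{225}$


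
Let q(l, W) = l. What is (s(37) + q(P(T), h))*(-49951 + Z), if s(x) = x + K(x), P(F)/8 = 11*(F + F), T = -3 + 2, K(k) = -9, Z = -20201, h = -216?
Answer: 10382496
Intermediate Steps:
T = -1
P(F) = 176*F (P(F) = 8*(11*(F + F)) = 8*(11*(2*F)) = 8*(22*F) = 176*F)
s(x) = -9 + x (s(x) = x - 9 = -9 + x)
(s(37) + q(P(T), h))*(-49951 + Z) = ((-9 + 37) + 176*(-1))*(-49951 - 20201) = (28 - 176)*(-70152) = -148*(-70152) = 10382496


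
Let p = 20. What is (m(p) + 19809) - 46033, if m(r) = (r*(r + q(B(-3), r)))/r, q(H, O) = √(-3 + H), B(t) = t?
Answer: -26204 + I*√6 ≈ -26204.0 + 2.4495*I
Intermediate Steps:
m(r) = r + I*√6 (m(r) = (r*(r + √(-3 - 3)))/r = (r*(r + √(-6)))/r = (r*(r + I*√6))/r = r + I*√6)
(m(p) + 19809) - 46033 = ((20 + I*√6) + 19809) - 46033 = (19829 + I*√6) - 46033 = -26204 + I*√6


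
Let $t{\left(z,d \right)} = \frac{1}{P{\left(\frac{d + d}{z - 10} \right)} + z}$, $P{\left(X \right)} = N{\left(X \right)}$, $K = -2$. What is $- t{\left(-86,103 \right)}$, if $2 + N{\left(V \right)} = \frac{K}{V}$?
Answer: $\frac{103}{8968} \approx 0.011485$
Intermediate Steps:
$N{\left(V \right)} = -2 - \frac{2}{V}$
$P{\left(X \right)} = -2 - \frac{2}{X}$
$t{\left(z,d \right)} = \frac{1}{-2 + z - \frac{-10 + z}{d}}$ ($t{\left(z,d \right)} = \frac{1}{\left(-2 - \frac{2}{\left(d + d\right) \frac{1}{z - 10}}\right) + z} = \frac{1}{\left(-2 - \frac{2}{2 d \frac{1}{-10 + z}}\right) + z} = \frac{1}{\left(-2 - 2 \frac{-10 + z}{2 d}\right) + z} = \frac{1}{\left(-2 - \frac{-10 + z}{d}\right) + z} = \frac{1}{-2 + z - \frac{-10 + z}{d}}$)
$- t{\left(-86,103 \right)} = - \frac{\left(-1\right) 103}{-10 - 86 - 103 \left(-2 - 86\right)} = - \frac{\left(-1\right) 103}{-10 - 86 - 103 \left(-88\right)} = - \frac{\left(-1\right) 103}{-10 - 86 + 9064} = - \frac{\left(-1\right) 103}{8968} = \left(-1\right) \left(- \frac{103}{8968}\right) = \frac{103}{8968}$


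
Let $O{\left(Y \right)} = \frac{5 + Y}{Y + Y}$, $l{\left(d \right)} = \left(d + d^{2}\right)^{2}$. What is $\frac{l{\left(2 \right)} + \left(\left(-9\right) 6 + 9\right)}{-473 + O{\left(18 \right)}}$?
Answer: $\frac{324}{17005} \approx 0.019053$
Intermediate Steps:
$O{\left(Y \right)} = \frac{5 + Y}{2 Y}$
$\frac{l{\left(2 \right)} + \left(\left(-9\right) 6 + 9\right)}{-473 + O{\left(18 \right)}} = \frac{2^{2} \left(1 + 2\right)^{2} + \left(\left(-9\right) 6 + 9\right)}{-473 + \frac{5 + 18}{2 \cdot 18}} = \frac{4 \cdot 3^{2} + \left(-54 + 9\right)}{-473 + \frac{1}{2} \cdot \frac{1}{18} \cdot 23} = \frac{4 \cdot 9 - 45}{-473 + \frac{23}{36}} = \frac{36 - 45}{- \frac{17005}{36}} = \left(-9\right) \left(- \frac{36}{17005}\right) = \frac{324}{17005}$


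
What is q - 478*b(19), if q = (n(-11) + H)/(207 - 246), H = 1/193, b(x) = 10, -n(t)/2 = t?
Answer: -35983307/7527 ≈ -4780.6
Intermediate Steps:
n(t) = -2*t
H = 1/193 ≈ 0.0051813
q = -4247/7527 (q = (-2*(-11) + 1/193)/(207 - 246) = (22 + 1/193)/(-39) = (4247/193)*(-1/39) = -4247/7527 ≈ -0.56424)
q - 478*b(19) = -4247/7527 - 478*10 = -4247/7527 - 4780 = -35983307/7527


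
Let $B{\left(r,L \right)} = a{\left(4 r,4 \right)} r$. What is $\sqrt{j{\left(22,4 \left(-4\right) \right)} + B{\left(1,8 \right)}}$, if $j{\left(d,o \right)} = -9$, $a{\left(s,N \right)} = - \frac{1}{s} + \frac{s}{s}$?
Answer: $\frac{i \sqrt{33}}{2} \approx 2.8723 i$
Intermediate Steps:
$a{\left(s,N \right)} = 1 - \frac{1}{s}$ ($a{\left(s,N \right)} = - \frac{1}{s} + 1 = 1 - \frac{1}{s}$)
$B{\left(r,L \right)} = - \frac{1}{4} + r$ ($B{\left(r,L \right)} = \frac{-1 + 4 r}{4 r} r = - \frac{1}{4} + r$)
$\sqrt{j{\left(22,4 \left(-4\right) \right)} + B{\left(1,8 \right)}} = \sqrt{-9 + \left(- \frac{1}{4} + 1\right)} = \sqrt{-9 + \frac{3}{4}} = \sqrt{- \frac{33}{4}} = \frac{i \sqrt{33}}{2}$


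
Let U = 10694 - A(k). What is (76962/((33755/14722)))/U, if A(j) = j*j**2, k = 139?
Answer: -1133034564/90292093375 ≈ -0.012549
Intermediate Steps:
A(j) = j**3
U = -2674925 (U = 10694 - 1*139**3 = 10694 - 1*2685619 = 10694 - 2685619 = -2674925)
(76962/((33755/14722)))/U = (76962/((33755/14722)))/(-2674925) = (76962/((33755*(1/14722))))*(-1/2674925) = (76962/(33755/14722))*(-1/2674925) = (76962*(14722/33755))*(-1/2674925) = (1133034564/33755)*(-1/2674925) = -1133034564/90292093375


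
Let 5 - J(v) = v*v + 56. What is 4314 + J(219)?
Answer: -43698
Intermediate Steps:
J(v) = -51 - v² (J(v) = 5 - (v*v + 56) = 5 - (v² + 56) = 5 - (56 + v²) = 5 + (-56 - v²) = -51 - v²)
4314 + J(219) = 4314 + (-51 - 1*219²) = 4314 + (-51 - 1*47961) = 4314 + (-51 - 47961) = 4314 - 48012 = -43698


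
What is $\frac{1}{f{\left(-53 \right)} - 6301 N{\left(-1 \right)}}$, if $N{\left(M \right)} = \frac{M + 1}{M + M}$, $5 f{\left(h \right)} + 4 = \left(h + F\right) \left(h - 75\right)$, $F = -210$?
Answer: $\frac{1}{6732} \approx 0.00014854$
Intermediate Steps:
$f{\left(h \right)} = - \frac{4}{5} + \frac{\left(-210 + h\right) \left(-75 + h\right)}{5}$ ($f{\left(h \right)} = - \frac{4}{5} + \frac{\left(h - 210\right) \left(h - 75\right)}{5} = - \frac{4}{5} + \frac{\left(-210 + h\right) \left(h - 75\right)}{5} = - \frac{4}{5} + \frac{\left(-210 + h\right) \left(-75 + h\right)}{5}$)
$N{\left(M \right)} = \frac{1 + M}{2 M}$
$\frac{1}{f{\left(-53 \right)} - 6301 N{\left(-1 \right)}} = \frac{1}{\left(\frac{15746}{5} - -3021 + \frac{\left(-53\right)^{2}}{5}\right) - 6301 \frac{1 - 1}{2 \left(-1\right)}} = \frac{1}{\left(\frac{15746}{5} + 3021 + \frac{1}{5} \cdot 2809\right) - 6301 \cdot \frac{1}{2} \left(-1\right) 0} = \frac{1}{\left(\frac{15746}{5} + 3021 + \frac{2809}{5}\right) - 0} = \frac{1}{6732 + 0} = \frac{1}{6732}$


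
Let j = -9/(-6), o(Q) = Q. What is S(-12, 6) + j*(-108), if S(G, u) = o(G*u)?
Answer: -234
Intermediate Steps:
S(G, u) = G*u
j = 3/2 (j = -9*(-1)/6 = -1*(-3/2) = 3/2 ≈ 1.5000)
S(-12, 6) + j*(-108) = -12*6 + (3/2)*(-108) = -72 - 162 = -234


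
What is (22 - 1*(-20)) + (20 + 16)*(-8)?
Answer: -246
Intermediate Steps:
(22 - 1*(-20)) + (20 + 16)*(-8) = (22 + 20) + 36*(-8) = 42 - 288 = -246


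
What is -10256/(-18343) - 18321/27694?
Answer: -52032439/507991042 ≈ -0.10243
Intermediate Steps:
-10256/(-18343) - 18321/27694 = -10256*(-1/18343) - 18321*1/27694 = 10256/18343 - 18321/27694 = -52032439/507991042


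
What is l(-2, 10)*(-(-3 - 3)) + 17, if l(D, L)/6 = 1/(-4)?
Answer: 8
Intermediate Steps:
l(D, L) = -3/2 (l(D, L) = 6/(-4) = 6*(-¼) = -3/2)
l(-2, 10)*(-(-3 - 3)) + 17 = -(-3)*(-3 - 3)/2 + 17 = -(-3)*(-6)/2 + 17 = -3/2*6 + 17 = -9 + 17 = 8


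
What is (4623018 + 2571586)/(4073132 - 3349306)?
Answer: 211606/21289 ≈ 9.9397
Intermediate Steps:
(4623018 + 2571586)/(4073132 - 3349306) = 7194604/723826 = 7194604*(1/723826) = 211606/21289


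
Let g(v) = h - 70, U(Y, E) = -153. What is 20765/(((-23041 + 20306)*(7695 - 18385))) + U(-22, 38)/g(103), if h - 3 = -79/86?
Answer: 8551637957/3794982070 ≈ 2.2534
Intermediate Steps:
h = 179/86 (h = 3 - 79/86 = 179/86 ≈ 2.0814)
g(v) = -5841/86 (g(v) = 179/86 - 70 = -5841/86)
20765/(((-23041 + 20306)*(7695 - 18385))) + U(-22, 38)/g(103) = 20765/(((-23041 + 20306)*(7695 - 18385))) - 153/(-5841/86) = 20765/((-2735*(-10690))) - 153*(-86/5841) = 20765/29237150 + 1462/649 = 20765*(1/29237150) + 1462/649 = 4153/5847430 + 1462/649 = 8551637957/3794982070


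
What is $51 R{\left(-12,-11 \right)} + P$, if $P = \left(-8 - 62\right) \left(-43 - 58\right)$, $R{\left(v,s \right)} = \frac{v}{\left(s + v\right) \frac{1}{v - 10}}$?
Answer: $\frac{149146}{23} \approx 6484.6$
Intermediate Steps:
$R{\left(v,s \right)} = \frac{v \left(-10 + v\right)}{s + v}$ ($R{\left(v,s \right)} = \frac{v}{\left(s + v\right) \frac{1}{-10 + v}} = \frac{v}{\frac{1}{-10 + v} \left(s + v\right)} = v \frac{-10 + v}{s + v} = \frac{v \left(-10 + v\right)}{s + v}$)
$P = 7070$ ($P = \left(-70\right) \left(-101\right) = 7070$)
$51 R{\left(-12,-11 \right)} + P = 51 \left(- \frac{12 \left(-10 - 12\right)}{-11 - 12}\right) + 7070 = 51 \left(\left(-12\right) \frac{1}{-23} \left(-22\right)\right) + 7070 = 51 \left(\left(-12\right) \left(- \frac{1}{23}\right) \left(-22\right)\right) + 7070 = 51 \left(- \frac{264}{23}\right) + 7070 = - \frac{13464}{23} + 7070 = \frac{149146}{23}$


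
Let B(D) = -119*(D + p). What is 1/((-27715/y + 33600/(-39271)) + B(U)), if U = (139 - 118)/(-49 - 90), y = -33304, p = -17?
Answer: 7904152712/16132020048913 ≈ 0.00048997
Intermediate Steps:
U = -21/139 (U = 21/(-139) = 21*(-1/139) = -21/139 ≈ -0.15108)
B(D) = 2023 - 119*D (B(D) = -119*(D - 17) = -119*(-17 + D) = 2023 - 119*D)
1/((-27715/y + 33600/(-39271)) + B(U)) = 1/((-27715/(-33304) + 33600/(-39271)) + (2023 - 119*(-21/139))) = 1/((-27715*(-1/33304) + 33600*(-1/39271)) + (2023 + 2499/139)) = 1/((1205/1448 - 33600/39271) + 283696/139) = 1/(-1331245/56864408 + 283696/139) = 1/(16132020048913/7904152712) = 7904152712/16132020048913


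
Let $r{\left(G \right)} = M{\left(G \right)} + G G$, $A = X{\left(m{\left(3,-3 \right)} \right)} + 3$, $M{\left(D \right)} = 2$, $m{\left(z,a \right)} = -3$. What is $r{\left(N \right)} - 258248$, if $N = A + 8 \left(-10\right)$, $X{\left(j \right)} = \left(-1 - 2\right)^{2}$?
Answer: $-253622$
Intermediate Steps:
$X{\left(j \right)} = 9$ ($X{\left(j \right)} = \left(-3\right)^{2} = 9$)
$A = 12$ ($A = 9 + 3 = 12$)
$N = -68$ ($N = 12 + 8 \left(-10\right) = 12 - 80 = -68$)
$r{\left(G \right)} = 2 + G^{2}$ ($r{\left(G \right)} = 2 + G G = 2 + G^{2}$)
$r{\left(N \right)} - 258248 = \left(2 + \left(-68\right)^{2}\right) - 258248 = \left(2 + 4624\right) - 258248 = 4626 - 258248 = -253622$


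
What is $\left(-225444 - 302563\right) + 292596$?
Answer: $-235411$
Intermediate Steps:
$\left(-225444 - 302563\right) + 292596 = -528007 + 292596 = -235411$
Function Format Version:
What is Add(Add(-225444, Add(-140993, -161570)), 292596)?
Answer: -235411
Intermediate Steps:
Add(Add(-225444, Add(-140993, -161570)), 292596) = Add(Add(-225444, -302563), 292596) = Add(-528007, 292596) = -235411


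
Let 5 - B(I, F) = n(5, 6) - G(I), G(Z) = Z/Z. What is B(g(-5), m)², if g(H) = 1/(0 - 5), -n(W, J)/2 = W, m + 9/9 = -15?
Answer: 256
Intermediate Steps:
m = -16 (m = -1 - 15 = -16)
n(W, J) = -2*W
G(Z) = 1
g(H) = -⅕ (g(H) = 1/(-5) = -⅕)
B(I, F) = 16 (B(I, F) = 5 - (-2*5 - 1*1) = 5 - (-10 - 1) = 5 - 1*(-11) = 5 + 11 = 16)
B(g(-5), m)² = 16² = 256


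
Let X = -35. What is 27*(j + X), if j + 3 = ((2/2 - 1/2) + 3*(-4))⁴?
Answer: 7539291/16 ≈ 4.7121e+5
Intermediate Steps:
j = 279793/16 (j = -3 + ((2/2 - 1/2) + 3*(-4))⁴ = -3 + ((2*(½) - 1*½) - 12)⁴ = -3 + ((1 - ½) - 12)⁴ = -3 + (½ - 12)⁴ = -3 + (-23/2)⁴ = -3 + 279841/16 = 279793/16 ≈ 17487.)
27*(j + X) = 27*(279793/16 - 35) = 27*(279233/16) = 7539291/16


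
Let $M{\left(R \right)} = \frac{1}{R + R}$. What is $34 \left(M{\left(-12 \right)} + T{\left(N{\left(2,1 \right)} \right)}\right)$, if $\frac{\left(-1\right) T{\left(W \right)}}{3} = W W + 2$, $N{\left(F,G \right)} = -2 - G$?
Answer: $- \frac{13481}{12} \approx -1123.4$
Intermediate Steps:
$M{\left(R \right)} = \frac{1}{2 R}$
$T{\left(W \right)} = -6 - 3 W^{2}$ ($T{\left(W \right)} = - 3 \left(W W + 2\right) = - 3 \left(W^{2} + 2\right) = - 3 \left(2 + W^{2}\right) = -6 - 3 W^{2}$)
$34 \left(M{\left(-12 \right)} + T{\left(N{\left(2,1 \right)} \right)}\right) = 34 \left(\frac{1}{2 \left(-12\right)} - \left(6 + 3 \left(-2 - 1\right)^{2}\right)\right) = 34 \left(\frac{1}{2} \left(- \frac{1}{12}\right) - \left(6 + 3 \left(-2 - 1\right)^{2}\right)\right) = 34 \left(- \frac{1}{24} - \left(6 + 3 \left(-3\right)^{2}\right)\right) = 34 \left(- \frac{1}{24} - 33\right) = 34 \left(- \frac{793}{24}\right) = - \frac{13481}{12}$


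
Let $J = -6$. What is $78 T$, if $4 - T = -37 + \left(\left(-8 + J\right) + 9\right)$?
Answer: $3588$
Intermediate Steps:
$T = 46$ ($T = 4 - \left(-37 + \left(\left(-8 - 6\right) + 9\right)\right) = 4 - \left(-37 + \left(-14 + 9\right)\right) = 4 - \left(-37 - 5\right) = 4 - -42 = 4 + 42 = 46$)
$78 T = 78 \cdot 46 = 3588$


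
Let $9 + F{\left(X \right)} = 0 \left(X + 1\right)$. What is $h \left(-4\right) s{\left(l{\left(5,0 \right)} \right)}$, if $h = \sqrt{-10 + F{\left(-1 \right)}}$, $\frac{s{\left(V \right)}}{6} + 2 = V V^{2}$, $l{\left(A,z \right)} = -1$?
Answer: $72 i \sqrt{19} \approx 313.84 i$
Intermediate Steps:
$F{\left(X \right)} = -9$ ($F{\left(X \right)} = -9 + 0 \left(X + 1\right) = -9 + 0 \left(1 + X\right) = -9 + 0 = -9$)
$s{\left(V \right)} = -12 + 6 V^{3}$ ($s{\left(V \right)} = -12 + 6 V V^{2} = -12 + 6 V^{3}$)
$h = i \sqrt{19}$ ($h = \sqrt{-10 - 9} = \sqrt{-19} = i \sqrt{19} \approx 4.3589 i$)
$h \left(-4\right) s{\left(l{\left(5,0 \right)} \right)} = i \sqrt{19} \left(-4\right) \left(-12 + 6 \left(-1\right)^{3}\right) = - 4 i \sqrt{19} \left(-12 + 6 \left(-1\right)\right) = - 4 i \sqrt{19} \left(-12 - 6\right) = - 4 i \sqrt{19} \left(-18\right) = 72 i \sqrt{19}$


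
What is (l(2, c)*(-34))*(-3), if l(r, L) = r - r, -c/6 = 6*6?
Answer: 0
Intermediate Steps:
c = -216 (c = -36*6 = -6*36 = -216)
l(r, L) = 0
(l(2, c)*(-34))*(-3) = (0*(-34))*(-3) = 0*(-3) = 0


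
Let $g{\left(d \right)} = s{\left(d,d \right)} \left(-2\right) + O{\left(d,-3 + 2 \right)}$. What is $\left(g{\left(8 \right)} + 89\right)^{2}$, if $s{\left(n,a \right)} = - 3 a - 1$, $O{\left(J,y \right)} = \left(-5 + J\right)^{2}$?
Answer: $21904$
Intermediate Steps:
$s{\left(n,a \right)} = -1 - 3 a$
$g{\left(d \right)} = 2 + \left(-5 + d\right)^{2} + 6 d$ ($g{\left(d \right)} = \left(-1 - 3 d\right) \left(-2\right) + \left(-5 + d\right)^{2} = \left(2 + 6 d\right) + \left(-5 + d\right)^{2} = 2 + \left(-5 + d\right)^{2} + 6 d$)
$\left(g{\left(8 \right)} + 89\right)^{2} = \left(\left(27 + 8^{2} - 32\right) + 89\right)^{2} = \left(\left(27 + 64 - 32\right) + 89\right)^{2} = \left(59 + 89\right)^{2} = 148^{2} = 21904$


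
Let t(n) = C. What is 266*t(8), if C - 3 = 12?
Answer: 3990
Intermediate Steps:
C = 15 (C = 3 + 12 = 15)
t(n) = 15
266*t(8) = 266*15 = 3990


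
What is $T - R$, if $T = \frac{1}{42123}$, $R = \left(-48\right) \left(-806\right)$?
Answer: $- \frac{1629654623}{42123} \approx -38688.0$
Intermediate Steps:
$R = 38688$
$T = \frac{1}{42123} \approx 2.374 \cdot 10^{-5}$
$T - R = \frac{1}{42123} - 38688 = - \frac{1629654623}{42123}$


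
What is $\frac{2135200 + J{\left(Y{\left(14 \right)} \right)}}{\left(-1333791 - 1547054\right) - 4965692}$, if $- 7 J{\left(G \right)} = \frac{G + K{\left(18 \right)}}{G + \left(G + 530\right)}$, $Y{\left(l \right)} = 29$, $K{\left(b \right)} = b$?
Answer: $- \frac{8788483153}{32296346292} \approx -0.27212$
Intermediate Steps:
$J{\left(G \right)} = - \frac{18 + G}{7 \left(530 + 2 G\right)}$ ($J{\left(G \right)} = - \frac{\left(G + 18\right) \frac{1}{G + \left(G + 530\right)}}{7} = - \frac{\left(18 + G\right) \frac{1}{G + \left(530 + G\right)}}{7} = - \frac{\left(18 + G\right) \frac{1}{530 + 2 G}}{7} = - \frac{\frac{1}{530 + 2 G} \left(18 + G\right)}{7} = - \frac{18 + G}{7 \left(530 + 2 G\right)}$)
$\frac{2135200 + J{\left(Y{\left(14 \right)} \right)}}{\left(-1333791 - 1547054\right) - 4965692} = \frac{2135200 + \frac{-18 - 29}{14 \left(265 + 29\right)}}{\left(-1333791 - 1547054\right) - 4965692} = \frac{2135200 + \frac{-18 - 29}{14 \cdot 294}}{-2880845 - 4965692} = \frac{2135200 + \frac{1}{14} \cdot \frac{1}{294} \left(-47\right)}{-7846537} = \left(2135200 - \frac{47}{4116}\right) \left(- \frac{1}{7846537}\right) = \frac{8788483153}{4116} \left(- \frac{1}{7846537}\right) = - \frac{8788483153}{32296346292}$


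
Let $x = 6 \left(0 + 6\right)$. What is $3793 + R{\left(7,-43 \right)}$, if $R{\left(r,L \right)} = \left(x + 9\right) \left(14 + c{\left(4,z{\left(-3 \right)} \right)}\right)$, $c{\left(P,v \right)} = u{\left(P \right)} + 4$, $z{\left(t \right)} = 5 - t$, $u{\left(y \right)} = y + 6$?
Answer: $5053$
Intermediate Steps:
$u{\left(y \right)} = 6 + y$
$c{\left(P,v \right)} = 10 + P$ ($c{\left(P,v \right)} = \left(6 + P\right) + 4 = 10 + P$)
$x = 36$ ($x = 6 \cdot 6 = 36$)
$R{\left(r,L \right)} = 1260$ ($R{\left(r,L \right)} = \left(36 + 9\right) \left(14 + \left(10 + 4\right)\right) = 45 \left(14 + 14\right) = 45 \cdot 28 = 1260$)
$3793 + R{\left(7,-43 \right)} = 3793 + 1260 = 5053$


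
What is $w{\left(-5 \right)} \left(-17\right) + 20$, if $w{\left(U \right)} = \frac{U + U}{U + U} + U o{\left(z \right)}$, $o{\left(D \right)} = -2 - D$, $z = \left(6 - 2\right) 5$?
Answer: $-1867$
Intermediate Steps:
$z = 20$ ($z = 4 \cdot 5 = 20$)
$w{\left(U \right)} = 1 - 22 U$ ($w{\left(U \right)} = \frac{U + U}{U + U} + U \left(-2 - 20\right) = \frac{2 U}{2 U} + U \left(-2 - 20\right) = 2 U \frac{1}{2 U} + U \left(-22\right) = 1 - 22 U$)
$w{\left(-5 \right)} \left(-17\right) + 20 = \left(1 - -110\right) \left(-17\right) + 20 = \left(1 + 110\right) \left(-17\right) + 20 = 111 \left(-17\right) + 20 = -1887 + 20 = -1867$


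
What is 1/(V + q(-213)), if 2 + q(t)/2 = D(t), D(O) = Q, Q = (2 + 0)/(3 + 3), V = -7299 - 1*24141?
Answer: -3/94330 ≈ -3.1803e-5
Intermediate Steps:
V = -31440 (V = -7299 - 24141 = -31440)
Q = ⅓ (Q = 2/6 = 2*(⅙) = ⅓ ≈ 0.33333)
D(O) = ⅓
q(t) = -10/3 (q(t) = -4 + 2*(⅓) = -4 + ⅔ = -10/3)
1/(V + q(-213)) = 1/(-31440 - 10/3) = 1/(-94330/3) = -3/94330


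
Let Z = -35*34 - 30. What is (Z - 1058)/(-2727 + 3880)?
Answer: -2278/1153 ≈ -1.9757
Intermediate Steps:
Z = -1220 (Z = -1190 - 30 = -1220)
(Z - 1058)/(-2727 + 3880) = (-1220 - 1058)/(-2727 + 3880) = -2278/1153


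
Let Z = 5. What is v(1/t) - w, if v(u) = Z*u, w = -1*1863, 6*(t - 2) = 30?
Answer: 13046/7 ≈ 1863.7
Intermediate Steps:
t = 7 (t = 2 + (1/6)*30 = 2 + 5 = 7)
w = -1863
v(u) = 5*u
v(1/t) - w = 5/7 - 1*(-1863) = 5*(1/7) + 1863 = 5/7 + 1863 = 13046/7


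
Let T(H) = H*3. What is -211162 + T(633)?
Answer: -209263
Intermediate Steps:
T(H) = 3*H
-211162 + T(633) = -211162 + 3*633 = -211162 + 1899 = -209263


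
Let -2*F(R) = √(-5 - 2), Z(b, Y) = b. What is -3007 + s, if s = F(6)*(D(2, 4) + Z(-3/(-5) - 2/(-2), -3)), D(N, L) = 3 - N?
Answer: -3007 - 13*I*√7/10 ≈ -3007.0 - 3.4395*I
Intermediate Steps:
F(R) = -I*√7/2 (F(R) = -√(-5 - 2)/2 = -I*√7/2)
s = -13*I*√7/10 (s = (-I*√7/2)*((3 - 1*2) + (-3/(-5) - 2/(-2))) = (-I*√7/2)*((3 - 2) + (-3*(-⅕) - 2*(-½))) = (-I*√7/2)*(1 + (⅗ + 1)) = (-I*√7/2)*(1 + 8/5) = -I*√7/2*(13/5) = -13*I*√7/10 ≈ -3.4395*I)
-3007 + s = -3007 - 13*I*√7/10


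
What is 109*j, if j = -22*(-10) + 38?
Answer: 28122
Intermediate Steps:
j = 258 (j = 220 + 38 = 258)
109*j = 109*258 = 28122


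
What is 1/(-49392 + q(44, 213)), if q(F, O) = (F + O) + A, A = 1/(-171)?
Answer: -171/8402086 ≈ -2.0352e-5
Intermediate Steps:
A = -1/171 ≈ -0.0058480
q(F, O) = -1/171 + F + O (q(F, O) = (F + O) - 1/171 = -1/171 + F + O)
1/(-49392 + q(44, 213)) = 1/(-49392 + (-1/171 + 44 + 213)) = 1/(-49392 + 43946/171) = 1/(-8402086/171) = -171/8402086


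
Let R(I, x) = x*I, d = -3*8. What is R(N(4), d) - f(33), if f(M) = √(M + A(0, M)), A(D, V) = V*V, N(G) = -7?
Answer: 168 - √1122 ≈ 134.50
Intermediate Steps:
A(D, V) = V²
f(M) = √(M + M²)
d = -24
R(I, x) = I*x
R(N(4), d) - f(33) = -7*(-24) - √(33*(1 + 33)) = 168 - √(33*34) = 168 - √1122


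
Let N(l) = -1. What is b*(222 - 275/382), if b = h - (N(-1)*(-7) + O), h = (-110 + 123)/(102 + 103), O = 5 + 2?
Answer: -241499353/78310 ≈ -3083.9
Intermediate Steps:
O = 7
h = 13/205 ≈ 0.063415
b = -2857/205 (b = 13/205 - (-1*(-7) + 7) = 13/205 - (7 + 7) = 13/205 - 1*14 = 13/205 - 14 = -2857/205 ≈ -13.937)
b*(222 - 275/382) = -2857*(222 - 275/382)/205 = -2857/205*84529/382 = -241499353/78310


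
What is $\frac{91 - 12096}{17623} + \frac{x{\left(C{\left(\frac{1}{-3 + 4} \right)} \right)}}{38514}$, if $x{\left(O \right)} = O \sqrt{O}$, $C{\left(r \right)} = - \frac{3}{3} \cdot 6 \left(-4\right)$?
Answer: $- \frac{12005}{17623} + \frac{8 \sqrt{6}}{6419} \approx -0.67816$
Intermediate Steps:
$C{\left(r \right)} = 24$ ($C{\left(r \right)} = \left(-3\right) \frac{1}{3} \cdot 6 \left(-4\right) = \left(-1\right) 6 \left(-4\right) = \left(-6\right) \left(-4\right) = 24$)
$x{\left(O \right)} = O^{\frac{3}{2}}$
$\frac{91 - 12096}{17623} + \frac{x{\left(C{\left(\frac{1}{-3 + 4} \right)} \right)}}{38514} = \frac{91 - 12096}{17623} + \frac{24^{\frac{3}{2}}}{38514} = \left(91 - 12096\right) \frac{1}{17623} + 48 \sqrt{6} \cdot \frac{1}{38514} = \left(-12005\right) \frac{1}{17623} + \frac{8 \sqrt{6}}{6419} = - \frac{12005}{17623} + \frac{8 \sqrt{6}}{6419}$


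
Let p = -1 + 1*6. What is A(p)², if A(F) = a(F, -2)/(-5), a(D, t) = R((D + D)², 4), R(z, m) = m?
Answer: 16/25 ≈ 0.64000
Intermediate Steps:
a(D, t) = 4
p = 5 (p = -1 + 6 = 5)
A(F) = -⅘ (A(F) = 4/(-5) = 4*(-⅕) = -⅘)
A(p)² = (-⅘)² = 16/25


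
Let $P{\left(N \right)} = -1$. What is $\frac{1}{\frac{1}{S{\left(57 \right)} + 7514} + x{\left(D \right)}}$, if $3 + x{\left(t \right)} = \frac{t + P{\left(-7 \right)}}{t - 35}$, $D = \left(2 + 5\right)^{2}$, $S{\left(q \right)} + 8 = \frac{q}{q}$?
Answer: $\frac{52549}{22528} \approx 2.3326$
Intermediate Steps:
$S{\left(q \right)} = -7$ ($S{\left(q \right)} = -8 + \frac{q}{q} = -8 + 1 = -7$)
$D = 49$ ($D = 7^{2} = 49$)
$x{\left(t \right)} = -3 + \frac{-1 + t}{-35 + t}$ ($x{\left(t \right)} = -3 + \frac{t - 1}{t - 35} = -3 + \frac{-1 + t}{-35 + t}$)
$\frac{1}{\frac{1}{S{\left(57 \right)} + 7514} + x{\left(D \right)}} = \frac{1}{\frac{1}{-7 + 7514} + \frac{2 \left(52 - 49\right)}{-35 + 49}} = \frac{1}{\frac{1}{7507} + \frac{2 \left(52 - 49\right)}{14}} = \frac{1}{\frac{1}{7507} + 2 \cdot \frac{1}{14} \cdot 3} = \frac{1}{\frac{1}{7507} + \frac{3}{7}} = \frac{1}{\frac{22528}{52549}} = \frac{52549}{22528}$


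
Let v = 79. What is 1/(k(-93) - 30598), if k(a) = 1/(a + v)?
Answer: -14/428373 ≈ -3.2682e-5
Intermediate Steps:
k(a) = 1/(79 + a) (k(a) = 1/(a + 79) = 1/(79 + a))
1/(k(-93) - 30598) = 1/(1/(79 - 93) - 30598) = 1/(1/(-14) - 30598) = 1/(-1/14 - 30598) = 1/(-428373/14) = -14/428373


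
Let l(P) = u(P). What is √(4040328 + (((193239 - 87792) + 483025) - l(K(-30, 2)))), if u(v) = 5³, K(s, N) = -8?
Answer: 5*√185147 ≈ 2151.4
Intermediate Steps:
u(v) = 125
l(P) = 125
√(4040328 + (((193239 - 87792) + 483025) - l(K(-30, 2)))) = √(4040328 + (((193239 - 87792) + 483025) - 1*125)) = √(4040328 + ((105447 + 483025) - 125)) = √(4040328 + (588472 - 125)) = √(4040328 + 588347) = √4628675 = 5*√185147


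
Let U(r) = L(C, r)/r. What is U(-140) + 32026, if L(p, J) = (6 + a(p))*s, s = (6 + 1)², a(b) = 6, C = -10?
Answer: 160109/5 ≈ 32022.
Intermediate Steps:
s = 49 (s = 7² = 49)
L(p, J) = 588 (L(p, J) = (6 + 6)*49 = 12*49 = 588)
U(r) = 588/r
U(-140) + 32026 = 588/(-140) + 32026 = 588*(-1/140) + 32026 = -21/5 + 32026 = 160109/5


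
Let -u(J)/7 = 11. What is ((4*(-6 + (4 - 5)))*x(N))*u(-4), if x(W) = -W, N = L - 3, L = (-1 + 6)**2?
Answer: -47432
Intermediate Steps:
u(J) = -77 (u(J) = -7*11 = -77)
L = 25 (L = 5**2 = 25)
N = 22 (N = 25 - 3 = 22)
((4*(-6 + (4 - 5)))*x(N))*u(-4) = ((4*(-6 + (4 - 5)))*(-1*22))*(-77) = ((4*(-6 - 1))*(-22))*(-77) = ((4*(-7))*(-22))*(-77) = -28*(-22)*(-77) = 616*(-77) = -47432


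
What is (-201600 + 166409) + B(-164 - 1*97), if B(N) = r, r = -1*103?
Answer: -35294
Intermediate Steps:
r = -103
B(N) = -103
(-201600 + 166409) + B(-164 - 1*97) = (-201600 + 166409) - 103 = -35191 - 103 = -35294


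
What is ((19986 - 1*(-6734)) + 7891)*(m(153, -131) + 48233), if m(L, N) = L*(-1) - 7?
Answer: 1663854603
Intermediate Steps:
m(L, N) = -7 - L (m(L, N) = -L - 7 = -7 - L)
((19986 - 1*(-6734)) + 7891)*(m(153, -131) + 48233) = ((19986 - 1*(-6734)) + 7891)*((-7 - 1*153) + 48233) = ((19986 + 6734) + 7891)*((-7 - 153) + 48233) = (26720 + 7891)*(-160 + 48233) = 34611*48073 = 1663854603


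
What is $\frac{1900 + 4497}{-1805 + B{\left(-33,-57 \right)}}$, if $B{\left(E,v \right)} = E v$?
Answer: $\frac{6397}{76} \approx 84.171$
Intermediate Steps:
$\frac{1900 + 4497}{-1805 + B{\left(-33,-57 \right)}} = \frac{1900 + 4497}{-1805 - -1881} = \frac{6397}{-1805 + 1881} = \frac{6397}{76}$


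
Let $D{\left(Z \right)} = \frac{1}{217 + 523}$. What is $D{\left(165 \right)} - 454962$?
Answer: $- \frac{336671879}{740} \approx -4.5496 \cdot 10^{5}$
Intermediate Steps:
$D{\left(Z \right)} = \frac{1}{740}$
$D{\left(165 \right)} - 454962 = \frac{1}{740} - 454962 = - \frac{336671879}{740}$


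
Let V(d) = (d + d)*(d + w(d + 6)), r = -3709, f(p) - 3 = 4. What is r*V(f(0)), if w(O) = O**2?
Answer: -9138976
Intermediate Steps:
f(p) = 7 (f(p) = 3 + 4 = 7)
V(d) = 2*d*(d + (6 + d)**2) (V(d) = (d + d)*(d + (d + 6)**2) = (2*d)*(d + (6 + d)**2) = 2*d*(d + (6 + d)**2))
r*V(f(0)) = -7418*7*(7 + (6 + 7)**2) = -7418*7*(7 + 13**2) = -7418*7*(7 + 169) = -7418*7*176 = -3709*2464 = -9138976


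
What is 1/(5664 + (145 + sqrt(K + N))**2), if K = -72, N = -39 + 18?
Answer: 6649/178792129 - 145*I*sqrt(93)/357584258 ≈ 3.7188e-5 - 3.9105e-6*I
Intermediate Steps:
N = -21
1/(5664 + (145 + sqrt(K + N))**2) = 1/(5664 + (145 + sqrt(-72 - 21))**2) = 1/(5664 + (145 + sqrt(-93))**2) = 1/(5664 + (145 + I*sqrt(93))**2)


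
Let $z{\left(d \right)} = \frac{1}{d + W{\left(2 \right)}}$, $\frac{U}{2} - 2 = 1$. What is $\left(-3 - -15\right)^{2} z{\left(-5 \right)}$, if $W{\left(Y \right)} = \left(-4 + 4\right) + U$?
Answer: $144$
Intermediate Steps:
$U = 6$ ($U = 4 + 2 \cdot 1 = 4 + 2 = 6$)
$W{\left(Y \right)} = 6$ ($W{\left(Y \right)} = \left(-4 + 4\right) + 6 = 0 + 6 = 6$)
$z{\left(d \right)} = \frac{1}{6 + d}$ ($z{\left(d \right)} = \frac{1}{d + 6} = \frac{1}{6 + d}$)
$\left(-3 - -15\right)^{2} z{\left(-5 \right)} = \frac{\left(-3 - -15\right)^{2}}{6 - 5} = \frac{\left(-3 + 15\right)^{2}}{1} = 12^{2} \cdot 1 = 144 \cdot 1 = 144$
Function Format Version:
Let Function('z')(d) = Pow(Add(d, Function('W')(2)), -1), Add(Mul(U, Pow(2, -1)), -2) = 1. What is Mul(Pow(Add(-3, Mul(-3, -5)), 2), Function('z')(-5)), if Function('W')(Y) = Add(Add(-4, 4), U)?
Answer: 144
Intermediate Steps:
U = 6 (U = Add(4, Mul(2, 1)) = Add(4, 2) = 6)
Function('W')(Y) = 6 (Function('W')(Y) = Add(Add(-4, 4), 6) = Add(0, 6) = 6)
Function('z')(d) = Pow(Add(6, d), -1) (Function('z')(d) = Pow(Add(d, 6), -1) = Pow(Add(6, d), -1))
Mul(Pow(Add(-3, Mul(-3, -5)), 2), Function('z')(-5)) = Mul(Pow(Add(-3, Mul(-3, -5)), 2), Pow(Add(6, -5), -1)) = Mul(Pow(Add(-3, 15), 2), Pow(1, -1)) = Mul(Pow(12, 2), 1) = Mul(144, 1) = 144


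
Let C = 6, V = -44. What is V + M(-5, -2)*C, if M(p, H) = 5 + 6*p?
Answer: -194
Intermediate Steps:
V + M(-5, -2)*C = -44 + (5 + 6*(-5))*6 = -44 + (5 - 30)*6 = -44 - 25*6 = -44 - 150 = -194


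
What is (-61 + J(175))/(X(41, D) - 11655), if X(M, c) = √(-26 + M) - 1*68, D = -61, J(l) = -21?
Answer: 480643/68714357 + 41*√15/68714357 ≈ 0.0069971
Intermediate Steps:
X(M, c) = -68 + √(-26 + M) (X(M, c) = √(-26 + M) - 68 = -68 + √(-26 + M))
(-61 + J(175))/(X(41, D) - 11655) = (-61 - 21)/((-68 + √(-26 + 41)) - 11655) = -82/((-68 + √15) - 11655) = -82/(-11723 + √15)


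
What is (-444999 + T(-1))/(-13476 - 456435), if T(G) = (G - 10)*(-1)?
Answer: 444988/469911 ≈ 0.94696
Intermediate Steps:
T(G) = 10 - G (T(G) = (-10 + G)*(-1) = 10 - G)
(-444999 + T(-1))/(-13476 - 456435) = (-444999 + (10 - 1*(-1)))/(-13476 - 456435) = (-444999 + (10 + 1))/(-469911) = (-444999 + 11)*(-1/469911) = -444988*(-1/469911) = 444988/469911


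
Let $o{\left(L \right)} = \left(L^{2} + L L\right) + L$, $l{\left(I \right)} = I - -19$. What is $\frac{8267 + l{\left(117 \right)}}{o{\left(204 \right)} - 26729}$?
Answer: $\frac{8403}{56707} \approx 0.14818$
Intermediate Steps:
$l{\left(I \right)} = 19 + I$ ($l{\left(I \right)} = I + 19 = 19 + I$)
$o{\left(L \right)} = L + 2 L^{2}$ ($o{\left(L \right)} = \left(L^{2} + L^{2}\right) + L = 2 L^{2} + L = L + 2 L^{2}$)
$\frac{8267 + l{\left(117 \right)}}{o{\left(204 \right)} - 26729} = \frac{8267 + \left(19 + 117\right)}{204 \left(1 + 2 \cdot 204\right) - 26729} = \frac{8267 + 136}{204 \left(1 + 408\right) - 26729} = \frac{8403}{204 \cdot 409 - 26729} = \frac{8403}{83436 - 26729} = \frac{8403}{56707}$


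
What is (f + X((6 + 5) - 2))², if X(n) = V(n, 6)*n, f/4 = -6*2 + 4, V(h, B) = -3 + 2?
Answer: 1681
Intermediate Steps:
V(h, B) = -1
f = -32 (f = 4*(-6*2 + 4) = 4*(-12 + 4) = 4*(-8) = -32)
X(n) = -n
(f + X((6 + 5) - 2))² = (-32 - ((6 + 5) - 2))² = (-32 - (11 - 2))² = (-32 - 1*9)² = (-32 - 9)² = (-41)² = 1681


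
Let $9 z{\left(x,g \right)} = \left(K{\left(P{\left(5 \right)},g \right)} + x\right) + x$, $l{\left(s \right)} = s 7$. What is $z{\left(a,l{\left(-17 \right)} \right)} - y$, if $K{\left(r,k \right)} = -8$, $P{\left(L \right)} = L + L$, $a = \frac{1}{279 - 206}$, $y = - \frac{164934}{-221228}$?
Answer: $- \frac{5645627}{3460638} \approx -1.6314$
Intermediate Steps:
$y = \frac{11781}{15802}$ ($y = \left(-164934\right) \left(- \frac{1}{221228}\right) = \frac{11781}{15802} \approx 0.74554$)
$a = \frac{1}{73} \approx 0.013699$
$P{\left(L \right)} = 2 L$
$l{\left(s \right)} = 7 s$
$z{\left(x,g \right)} = - \frac{8}{9} + \frac{2 x}{9}$ ($z{\left(x,g \right)} = \frac{\left(-8 + x\right) + x}{9} = \frac{-8 + 2 x}{9} = - \frac{8}{9} + \frac{2 x}{9}$)
$z{\left(a,l{\left(-17 \right)} \right)} - y = \left(- \frac{8}{9} + \frac{2}{9} \cdot \frac{1}{73}\right) - \frac{11781}{15802} = \left(- \frac{8}{9} + \frac{2}{657}\right) - \frac{11781}{15802} = - \frac{194}{219} - \frac{11781}{15802} = - \frac{5645627}{3460638}$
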